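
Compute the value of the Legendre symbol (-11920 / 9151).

1

Reduce the numerator: -11920 ≡ 6382 (mod 9151), so (-11920 / 9151) = (6382 / 9151).
Factor out 2: 6382 = 2·3191. Since 9151 ≡ 7 (mod 8), (2 / 9151) = +1. Now have (3191 / 9151).
Both 3191 ≡ 3 and 9151 ≡ 3 (mod 4), so reciprocity gives (3191 / 9151) = -(9151 / 3191). Reduce: 9151 ≡ 2769 (mod 3191). Now have -(2769 / 3191).
2769 ≡ 1 (mod 4), so quadratic reciprocity gives (2769 / 3191) = (3191 / 2769). Reduce: 3191 ≡ 422 (mod 2769). Now have -(422 / 2769).
Factor out 2: 422 = 2·211. Since 2769 ≡ 1 (mod 8), (2 / 2769) = +1. Now have -(211 / 2769).
2769 ≡ 1 (mod 4), so quadratic reciprocity gives (211 / 2769) = (2769 / 211). Reduce: 2769 ≡ 26 (mod 211). Now have -(26 / 211).
Factor out 2: 26 = 2·13. Since 211 ≡ 3 (mod 8), (2 / 211) = -1. Now have (13 / 211).
13 ≡ 1 (mod 4), so quadratic reciprocity gives (13 / 211) = (211 / 13). Reduce: 211 ≡ 3 (mod 13). Now have (3 / 13).
13 ≡ 1 (mod 4), so quadratic reciprocity gives (3 / 13) = (13 / 3). Reduce: 13 ≡ 1 (mod 3). Now have (1 / 3).
(1 / 3) = 1. Collecting the sign factors: 1.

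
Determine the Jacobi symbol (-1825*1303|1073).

-1

By multiplicativity, (-1825·1303|1073) = (-1825|1073)·(1303|1073).
First factor (-1825|1073):
Reduce the numerator: -1825 ≡ 321 (mod 1073), so (-1825|1073) = (321|1073).
321 ≡ 1 (mod 4), so quadratic reciprocity gives (321|1073) = (1073|321). Reduce: 1073 ≡ 110 (mod 321). Now have (110|321).
Factor out 2: 110 = 2·55. Since 321 ≡ 1 (mod 8), (2|321) = +1. Now have (55|321).
321 ≡ 1 (mod 4), so quadratic reciprocity gives (55|321) = (321|55). Reduce: 321 ≡ 46 (mod 55). Now have (46|55).
Factor out 2: 46 = 2·23. Since 55 ≡ 7 (mod 8), (2|55) = +1. Now have (23|55).
Both 23 ≡ 3 and 55 ≡ 3 (mod 4), so reciprocity gives (23|55) = -(55|23). Reduce: 55 ≡ 9 (mod 23). Now have -(9|23).
9 ≡ 1 (mod 4), so quadratic reciprocity gives (9|23) = (23|9). Reduce: 23 ≡ 5 (mod 9). Now have -(5|9).
5 ≡ 1 (mod 4), so quadratic reciprocity gives (5|9) = (9|5). Reduce: 9 ≡ 4 (mod 5). Now have -(4|5).
Factor out 2: 4 = 2^2. Since 5 ≡ 5 (mod 8), (2|5) = -1, and (2|5)^2 = +1. Now have -(1|5).
(1|5) = 1. Collecting the sign factors: -1.
Second factor (1303|1073):
Reduce the numerator: 1303 ≡ 230 (mod 1073), so (1303|1073) = (230|1073).
Factor out 2: 230 = 2·115. Since 1073 ≡ 1 (mod 8), (2|1073) = +1. Now have (115|1073).
1073 ≡ 1 (mod 4), so quadratic reciprocity gives (115|1073) = (1073|115). Reduce: 1073 ≡ 38 (mod 115). Now have (38|115).
Factor out 2: 38 = 2·19. Since 115 ≡ 3 (mod 8), (2|115) = -1. Now have -(19|115).
Both 19 ≡ 3 and 115 ≡ 3 (mod 4), so reciprocity gives (19|115) = -(115|19). Reduce: 115 ≡ 1 (mod 19). Now have (1|19).
(1|19) = 1. Collecting the sign factors: 1.
Product: (-1)·(1) = -1.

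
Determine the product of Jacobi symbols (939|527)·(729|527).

1

By multiplicativity, (939·729|527) = (939|527)·(729|527).
First factor (939|527):
(939|527)
  = (412|527)    [939 ≡ 412 mod 527]
  = (103|527)    [527 ≡ 7 mod 8 ⇒ (2|527)^2 = +1]
  = -(527|103)    [QR: both ≡ 3 mod 4, sign flips]
  = -(12|103)    [527 ≡ 12 mod 103]
  = -(3|103)    [103 ≡ 7 mod 8 ⇒ (2|103)^2 = +1]
  = (103|3)    [QR: both ≡ 3 mod 4, sign flips]
  = (1|3)    [103 ≡ 1 mod 3]
  = 1    [(1|3) = 1]
Second factor (729|527):
(729|527)
  = (202|527)    [729 ≡ 202 mod 527]
  = (101|527)    [527 ≡ 7 mod 8 ⇒ (2|527) = +1]
  = (527|101)    [QR: 101 ≡ 1 mod 4, sign kept]
  = (22|101)    [527 ≡ 22 mod 101]
  = -(11|101)    [101 ≡ 5 mod 8 ⇒ (2|101) = -1]
  = -(101|11)    [QR: 101 ≡ 1 mod 4, sign kept]
  = -(2|11)    [101 ≡ 2 mod 11]
  = (1|11)    [11 ≡ 3 mod 8 ⇒ (2|11) = -1]
  = 1    [(1|11) = 1]
Product: (1)·(1) = 1.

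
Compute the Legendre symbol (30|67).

(30|67)
  = -(15|67)    [67 ≡ 3 mod 8 ⇒ (2|67) = -1]
  = (67|15)    [QR: both ≡ 3 mod 4, sign flips]
  = (7|15)    [67 ≡ 7 mod 15]
  = -(15|7)    [QR: both ≡ 3 mod 4, sign flips]
  = -(1|7)    [15 ≡ 1 mod 7]
  = -1    [(1|7) = 1]

-1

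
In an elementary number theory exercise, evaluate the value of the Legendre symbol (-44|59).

Pull out -1: (-44|59) = (-1|59)·(44|59). Since 59 ≡ 3 (mod 4), (-1|59) = -1. Now have -(44|59).
Factor out 2: 44 = 2^2·11. Since 59 ≡ 3 (mod 8), (2|59) = -1, and (2|59)^2 = +1. Now have -(11|59).
Both 11 ≡ 3 and 59 ≡ 3 (mod 4), so reciprocity gives (11|59) = -(59|11). Reduce: 59 ≡ 4 (mod 11). Now have (4|11).
Factor out 2: 4 = 2^2. Since 11 ≡ 3 (mod 8), (2|11) = -1, and (2|11)^2 = +1. Now have (1|11).
(1|11) = 1. Collecting the sign factors: 1.

1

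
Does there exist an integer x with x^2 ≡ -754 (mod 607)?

yes

Pull out -1: (-754/607) = (-1/607)·(754/607). Since 607 ≡ 3 (mod 4), (-1/607) = -1. Now have -(754/607).
Reduce the numerator: 754 ≡ 147 (mod 607), so (754/607) = (147/607).
Both 147 ≡ 3 and 607 ≡ 3 (mod 4), so reciprocity gives (147/607) = -(607/147). Reduce: 607 ≡ 19 (mod 147). Now have (19/147).
Both 19 ≡ 3 and 147 ≡ 3 (mod 4), so reciprocity gives (19/147) = -(147/19). Reduce: 147 ≡ 14 (mod 19). Now have -(14/19).
Factor out 2: 14 = 2·7. Since 19 ≡ 3 (mod 8), (2/19) = -1. Now have (7/19).
Both 7 ≡ 3 and 19 ≡ 3 (mod 4), so reciprocity gives (7/19) = -(19/7). Reduce: 19 ≡ 5 (mod 7). Now have -(5/7).
5 ≡ 1 (mod 4), so quadratic reciprocity gives (5/7) = (7/5). Reduce: 7 ≡ 2 (mod 5). Now have -(2/5).
Factor out 2: 2 = 2. Since 5 ≡ 5 (mod 8), (2/5) = -1. Now have (1/5).
(1/5) = 1. Collecting the sign factors: 1.
The Legendre symbol is 1, so x^2 ≡ -754 (mod 607) has solution.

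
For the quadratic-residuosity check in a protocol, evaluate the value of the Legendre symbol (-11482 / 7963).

Reduce the numerator: -11482 ≡ 4444 (mod 7963), so (-11482 / 7963) = (4444 / 7963).
Factor out 2: 4444 = 2^2·1111. Since 7963 ≡ 3 (mod 8), (2 / 7963) = -1, and (2 / 7963)^2 = +1. Now have (1111 / 7963).
Both 1111 ≡ 3 and 7963 ≡ 3 (mod 4), so reciprocity gives (1111 / 7963) = -(7963 / 1111). Reduce: 7963 ≡ 186 (mod 1111). Now have -(186 / 1111).
Factor out 2: 186 = 2·93. Since 1111 ≡ 7 (mod 8), (2 / 1111) = +1. Now have -(93 / 1111).
93 ≡ 1 (mod 4), so quadratic reciprocity gives (93 / 1111) = (1111 / 93). Reduce: 1111 ≡ 88 (mod 93). Now have -(88 / 93).
Factor out 2: 88 = 2^3·11. Since 93 ≡ 5 (mod 8), (2 / 93) = -1, and (2 / 93)^3 = -1. Now have (11 / 93).
93 ≡ 1 (mod 4), so quadratic reciprocity gives (11 / 93) = (93 / 11). Reduce: 93 ≡ 5 (mod 11). Now have (5 / 11).
5 ≡ 1 (mod 4), so quadratic reciprocity gives (5 / 11) = (11 / 5). Reduce: 11 ≡ 1 (mod 5). Now have (1 / 5).
(1 / 5) = 1. Collecting the sign factors: 1.

1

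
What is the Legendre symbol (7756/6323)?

Reduce the numerator: 7756 ≡ 1433 (mod 6323), so (7756/6323) = (1433/6323).
1433 ≡ 1 (mod 4), so quadratic reciprocity gives (1433/6323) = (6323/1433). Reduce: 6323 ≡ 591 (mod 1433). Now have (591/1433).
1433 ≡ 1 (mod 4), so quadratic reciprocity gives (591/1433) = (1433/591). Reduce: 1433 ≡ 251 (mod 591). Now have (251/591).
Both 251 ≡ 3 and 591 ≡ 3 (mod 4), so reciprocity gives (251/591) = -(591/251). Reduce: 591 ≡ 89 (mod 251). Now have -(89/251).
89 ≡ 1 (mod 4), so quadratic reciprocity gives (89/251) = (251/89). Reduce: 251 ≡ 73 (mod 89). Now have -(73/89).
73 ≡ 1 (mod 4), so quadratic reciprocity gives (73/89) = (89/73). Reduce: 89 ≡ 16 (mod 73). Now have -(16/73).
Factor out 2: 16 = 2^4. Since 73 ≡ 1 (mod 8), (2/73) = +1, and (2/73)^4 = +1. Now have -(1/73).
(1/73) = 1. Collecting the sign factors: -1.

-1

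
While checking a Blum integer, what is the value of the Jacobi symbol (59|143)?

-1

(59|143)
  = -(143|59)    [QR: both ≡ 3 mod 4, sign flips]
  = -(25|59)    [143 ≡ 25 mod 59]
  = -(59|25)    [QR: 25 ≡ 1 mod 4, sign kept]
  = -(9|25)    [59 ≡ 9 mod 25]
  = -(25|9)    [QR: 9 ≡ 1 mod 4, sign kept]
  = -(7|9)    [25 ≡ 7 mod 9]
  = -(9|7)    [QR: 9 ≡ 1 mod 4, sign kept]
  = -(2|7)    [9 ≡ 2 mod 7]
  = -(1|7)    [7 ≡ 7 mod 8 ⇒ (2|7) = +1]
  = -1    [(1|7) = 1]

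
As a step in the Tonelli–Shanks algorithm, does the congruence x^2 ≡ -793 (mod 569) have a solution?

yes

(-793|569)
  = (793|569)    [569 ≡ 1 mod 4 ⇒ (-1|569) = +1]
  = (224|569)    [793 ≡ 224 mod 569]
  = (7|569)    [569 ≡ 1 mod 8 ⇒ (2|569)^5 = +1]
  = (569|7)    [QR: 569 ≡ 1 mod 4, sign kept]
  = (2|7)    [569 ≡ 2 mod 7]
  = (1|7)    [7 ≡ 7 mod 8 ⇒ (2|7) = +1]
  = 1    [(1|7) = 1]
(-793|569) = 1, and 569 is prime, so -793 is a quadratic residue mod 569.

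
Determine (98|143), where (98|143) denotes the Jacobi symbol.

1

(98|143)
  = (49|143)    [143 ≡ 7 mod 8 ⇒ (2|143) = +1]
  = (143|49)    [QR: 49 ≡ 1 mod 4, sign kept]
  = (45|49)    [143 ≡ 45 mod 49]
  = (49|45)    [QR: 45 ≡ 1 mod 4, sign kept]
  = (4|45)    [49 ≡ 4 mod 45]
  = (1|45)    [45 ≡ 5 mod 8 ⇒ (2|45)^2 = +1]
  = 1    [(1|45) = 1]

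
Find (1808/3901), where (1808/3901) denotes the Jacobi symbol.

(1808/3901)
  = (113/3901)    [3901 ≡ 5 mod 8 ⇒ (2/3901)^4 = +1]
  = (3901/113)    [QR: 113 ≡ 1 mod 4, sign kept]
  = (59/113)    [3901 ≡ 59 mod 113]
  = (113/59)    [QR: 113 ≡ 1 mod 4, sign kept]
  = (54/59)    [113 ≡ 54 mod 59]
  = -(27/59)    [59 ≡ 3 mod 8 ⇒ (2/59) = -1]
  = (59/27)    [QR: both ≡ 3 mod 4, sign flips]
  = (5/27)    [59 ≡ 5 mod 27]
  = (27/5)    [QR: 5 ≡ 1 mod 4, sign kept]
  = (2/5)    [27 ≡ 2 mod 5]
  = -(1/5)    [5 ≡ 5 mod 8 ⇒ (2/5) = -1]
  = -1    [(1/5) = 1]

-1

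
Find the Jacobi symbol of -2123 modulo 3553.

0

Reduce the numerator: -2123 ≡ 1430 (mod 3553), so (-2123/3553) = (1430/3553).
Factor out 2: 1430 = 2·715. Since 3553 ≡ 1 (mod 8), (2/3553) = +1. Now have (715/3553).
3553 ≡ 1 (mod 4), so quadratic reciprocity gives (715/3553) = (3553/715). Reduce: 3553 ≡ 693 (mod 715). Now have (693/715).
693 ≡ 1 (mod 4), so quadratic reciprocity gives (693/715) = (715/693). Reduce: 715 ≡ 22 (mod 693). Now have (22/693).
Factor out 2: 22 = 2·11. Since 693 ≡ 5 (mod 8), (2/693) = -1. Now have -(11/693).
693 ≡ 1 (mod 4), so quadratic reciprocity gives (11/693) = (693/11). Reduce: 693 ≡ 0 (mod 11). Now have -(0/11).
The numerator is now 0 with denominator 11 > 1: the symbol is 0.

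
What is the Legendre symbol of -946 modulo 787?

(-946|787)
  = -(946|787)    [787 ≡ 3 mod 4 ⇒ (-1|787) = -1]
  = -(159|787)    [946 ≡ 159 mod 787]
  = (787|159)    [QR: both ≡ 3 mod 4, sign flips]
  = (151|159)    [787 ≡ 151 mod 159]
  = -(159|151)    [QR: both ≡ 3 mod 4, sign flips]
  = -(8|151)    [159 ≡ 8 mod 151]
  = -(1|151)    [151 ≡ 7 mod 8 ⇒ (2|151)^3 = +1]
  = -1    [(1|151) = 1]

-1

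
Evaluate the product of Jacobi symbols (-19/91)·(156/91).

0

By multiplicativity, (-19·156/91) = (-19/91)·(156/91).
First factor (-19/91):
(-19/91)
  = (72/91)    [-19 ≡ 72 mod 91]
  = -(9/91)    [91 ≡ 3 mod 8 ⇒ (2/91)^3 = -1]
  = -(91/9)    [QR: 9 ≡ 1 mod 4, sign kept]
  = -(1/9)    [91 ≡ 1 mod 9]
  = -1    [(1/9) = 1]
Second factor (156/91):
(156/91)
  = (65/91)    [156 ≡ 65 mod 91]
  = (91/65)    [QR: 65 ≡ 1 mod 4, sign kept]
  = (26/65)    [91 ≡ 26 mod 65]
  = (13/65)    [65 ≡ 1 mod 8 ⇒ (2/65) = +1]
  = (65/13)    [QR: 13 ≡ 1 mod 4, sign kept]
  = (0/13)    [65 ≡ 0 mod 13]
  = 0    [numerator 0, gcd > 1]
Product: (-1)·(0) = 0.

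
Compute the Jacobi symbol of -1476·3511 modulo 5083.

By multiplicativity, (-1476·3511/5083) = (-1476/5083)·(3511/5083).
First factor (-1476/5083):
Pull out -1: (-1476/5083) = (-1/5083)·(1476/5083). Since 5083 ≡ 3 (mod 4), (-1/5083) = -1. Now have -(1476/5083).
Factor out 2: 1476 = 2^2·369. Since 5083 ≡ 3 (mod 8), (2/5083) = -1, and (2/5083)^2 = +1. Now have -(369/5083).
369 ≡ 1 (mod 4), so quadratic reciprocity gives (369/5083) = (5083/369). Reduce: 5083 ≡ 286 (mod 369). Now have -(286/369).
Factor out 2: 286 = 2·143. Since 369 ≡ 1 (mod 8), (2/369) = +1. Now have -(143/369).
369 ≡ 1 (mod 4), so quadratic reciprocity gives (143/369) = (369/143). Reduce: 369 ≡ 83 (mod 143). Now have -(83/143).
Both 83 ≡ 3 and 143 ≡ 3 (mod 4), so reciprocity gives (83/143) = -(143/83). Reduce: 143 ≡ 60 (mod 83). Now have (60/83).
Factor out 2: 60 = 2^2·15. Since 83 ≡ 3 (mod 8), (2/83) = -1, and (2/83)^2 = +1. Now have (15/83).
Both 15 ≡ 3 and 83 ≡ 3 (mod 4), so reciprocity gives (15/83) = -(83/15). Reduce: 83 ≡ 8 (mod 15). Now have -(8/15).
Factor out 2: 8 = 2^3. Since 15 ≡ 7 (mod 8), (2/15) = +1, and (2/15)^3 = +1. Now have -(1/15).
(1/15) = 1. Collecting the sign factors: -1.
Second factor (3511/5083):
Both 3511 ≡ 3 and 5083 ≡ 3 (mod 4), so reciprocity gives (3511/5083) = -(5083/3511). Reduce: 5083 ≡ 1572 (mod 3511). Now have -(1572/3511).
Factor out 2: 1572 = 2^2·393. Since 3511 ≡ 7 (mod 8), (2/3511) = +1, and (2/3511)^2 = +1. Now have -(393/3511).
393 ≡ 1 (mod 4), so quadratic reciprocity gives (393/3511) = (3511/393). Reduce: 3511 ≡ 367 (mod 393). Now have -(367/393).
393 ≡ 1 (mod 4), so quadratic reciprocity gives (367/393) = (393/367). Reduce: 393 ≡ 26 (mod 367). Now have -(26/367).
Factor out 2: 26 = 2·13. Since 367 ≡ 7 (mod 8), (2/367) = +1. Now have -(13/367).
13 ≡ 1 (mod 4), so quadratic reciprocity gives (13/367) = (367/13). Reduce: 367 ≡ 3 (mod 13). Now have -(3/13).
13 ≡ 1 (mod 4), so quadratic reciprocity gives (3/13) = (13/3). Reduce: 13 ≡ 1 (mod 3). Now have -(1/3).
(1/3) = 1. Collecting the sign factors: -1.
Product: (-1)·(-1) = 1.

1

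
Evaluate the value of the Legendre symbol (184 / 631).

1

(184 / 631)
  = (23 / 631)    [631 ≡ 7 mod 8 ⇒ (2 / 631)^3 = +1]
  = -(631 / 23)    [QR: both ≡ 3 mod 4, sign flips]
  = -(10 / 23)    [631 ≡ 10 mod 23]
  = -(5 / 23)    [23 ≡ 7 mod 8 ⇒ (2 / 23) = +1]
  = -(23 / 5)    [QR: 5 ≡ 1 mod 4, sign kept]
  = -(3 / 5)    [23 ≡ 3 mod 5]
  = -(5 / 3)    [QR: 5 ≡ 1 mod 4, sign kept]
  = -(2 / 3)    [5 ≡ 2 mod 3]
  = (1 / 3)    [3 ≡ 3 mod 8 ⇒ (2 / 3) = -1]
  = 1    [(1 / 3) = 1]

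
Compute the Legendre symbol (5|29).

1

(5|29)
  = (29|5)    [QR: 5 ≡ 1 mod 4, sign kept]
  = (4|5)    [29 ≡ 4 mod 5]
  = (1|5)    [5 ≡ 5 mod 8 ⇒ (2|5)^2 = +1]
  = 1    [(1|5) = 1]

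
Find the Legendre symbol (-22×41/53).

By multiplicativity, (-22·41/53) = (-22/53)·(41/53).
First factor (-22/53):
(-22/53)
  = (22/53)    [53 ≡ 1 mod 4 ⇒ (-1/53) = +1]
  = -(11/53)    [53 ≡ 5 mod 8 ⇒ (2/53) = -1]
  = -(53/11)    [QR: 53 ≡ 1 mod 4, sign kept]
  = -(9/11)    [53 ≡ 9 mod 11]
  = -(11/9)    [QR: 9 ≡ 1 mod 4, sign kept]
  = -(2/9)    [11 ≡ 2 mod 9]
  = -(1/9)    [9 ≡ 1 mod 8 ⇒ (2/9) = +1]
  = -1    [(1/9) = 1]
Second factor (41/53):
(41/53)
  = (53/41)    [QR: 41 ≡ 1 mod 4, sign kept]
  = (12/41)    [53 ≡ 12 mod 41]
  = (3/41)    [41 ≡ 1 mod 8 ⇒ (2/41)^2 = +1]
  = (41/3)    [QR: 41 ≡ 1 mod 4, sign kept]
  = (2/3)    [41 ≡ 2 mod 3]
  = -(1/3)    [3 ≡ 3 mod 8 ⇒ (2/3) = -1]
  = -1    [(1/3) = 1]
Product: (-1)·(-1) = 1.

1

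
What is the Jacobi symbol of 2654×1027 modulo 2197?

0

By multiplicativity, (2654·1027|2197) = (2654|2197)·(1027|2197).
First factor (2654|2197):
Reduce the numerator: 2654 ≡ 457 (mod 2197), so (2654|2197) = (457|2197).
457 ≡ 1 (mod 4), so quadratic reciprocity gives (457|2197) = (2197|457). Reduce: 2197 ≡ 369 (mod 457). Now have (369|457).
369 ≡ 1 (mod 4), so quadratic reciprocity gives (369|457) = (457|369). Reduce: 457 ≡ 88 (mod 369). Now have (88|369).
Factor out 2: 88 = 2^3·11. Since 369 ≡ 1 (mod 8), (2|369) = +1, and (2|369)^3 = +1. Now have (11|369).
369 ≡ 1 (mod 4), so quadratic reciprocity gives (11|369) = (369|11). Reduce: 369 ≡ 6 (mod 11). Now have (6|11).
Factor out 2: 6 = 2·3. Since 11 ≡ 3 (mod 8), (2|11) = -1. Now have -(3|11).
Both 3 ≡ 3 and 11 ≡ 3 (mod 4), so reciprocity gives (3|11) = -(11|3). Reduce: 11 ≡ 2 (mod 3). Now have (2|3).
Factor out 2: 2 = 2. Since 3 ≡ 3 (mod 8), (2|3) = -1. Now have -(1|3).
(1|3) = 1. Collecting the sign factors: -1.
Second factor (1027|2197):
2197 ≡ 1 (mod 4), so quadratic reciprocity gives (1027|2197) = (2197|1027). Reduce: 2197 ≡ 143 (mod 1027). Now have (143|1027).
Both 143 ≡ 3 and 1027 ≡ 3 (mod 4), so reciprocity gives (143|1027) = -(1027|143). Reduce: 1027 ≡ 26 (mod 143). Now have -(26|143).
Factor out 2: 26 = 2·13. Since 143 ≡ 7 (mod 8), (2|143) = +1. Now have -(13|143).
13 ≡ 1 (mod 4), so quadratic reciprocity gives (13|143) = (143|13). Reduce: 143 ≡ 0 (mod 13). Now have -(0|13).
The numerator is now 0 with denominator 13 > 1: the symbol is 0.
Product: (-1)·(0) = 0.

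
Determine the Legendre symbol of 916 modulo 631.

1

(916/631)
  = (285/631)    [916 ≡ 285 mod 631]
  = (631/285)    [QR: 285 ≡ 1 mod 4, sign kept]
  = (61/285)    [631 ≡ 61 mod 285]
  = (285/61)    [QR: 61 ≡ 1 mod 4, sign kept]
  = (41/61)    [285 ≡ 41 mod 61]
  = (61/41)    [QR: 41 ≡ 1 mod 4, sign kept]
  = (20/41)    [61 ≡ 20 mod 41]
  = (5/41)    [41 ≡ 1 mod 8 ⇒ (2/41)^2 = +1]
  = (41/5)    [QR: 5 ≡ 1 mod 4, sign kept]
  = (1/5)    [41 ≡ 1 mod 5]
  = 1    [(1/5) = 1]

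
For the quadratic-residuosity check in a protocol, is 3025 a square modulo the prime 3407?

(3025|3407)
  = (3407|3025)    [QR: 3025 ≡ 1 mod 4, sign kept]
  = (382|3025)    [3407 ≡ 382 mod 3025]
  = (191|3025)    [3025 ≡ 1 mod 8 ⇒ (2|3025) = +1]
  = (3025|191)    [QR: 3025 ≡ 1 mod 4, sign kept]
  = (160|191)    [3025 ≡ 160 mod 191]
  = (5|191)    [191 ≡ 7 mod 8 ⇒ (2|191)^5 = +1]
  = (191|5)    [QR: 5 ≡ 1 mod 4, sign kept]
  = (1|5)    [191 ≡ 1 mod 5]
  = 1    [(1|5) = 1]
(3025|3407) = 1, and 3407 is prime, so 3025 is a quadratic residue mod 3407.

yes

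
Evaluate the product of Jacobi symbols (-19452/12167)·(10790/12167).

By multiplicativity, (-19452·10790/12167) = (-19452/12167)·(10790/12167).
First factor (-19452/12167):
Pull out -1: (-19452/12167) = (-1/12167)·(19452/12167). Since 12167 ≡ 3 (mod 4), (-1/12167) = -1. Now have -(19452/12167).
Reduce the numerator: 19452 ≡ 7285 (mod 12167), so (19452/12167) = (7285/12167).
7285 ≡ 1 (mod 4), so quadratic reciprocity gives (7285/12167) = (12167/7285). Reduce: 12167 ≡ 4882 (mod 7285). Now have -(4882/7285).
Factor out 2: 4882 = 2·2441. Since 7285 ≡ 5 (mod 8), (2/7285) = -1. Now have (2441/7285).
2441 ≡ 1 (mod 4), so quadratic reciprocity gives (2441/7285) = (7285/2441). Reduce: 7285 ≡ 2403 (mod 2441). Now have (2403/2441).
2441 ≡ 1 (mod 4), so quadratic reciprocity gives (2403/2441) = (2441/2403). Reduce: 2441 ≡ 38 (mod 2403). Now have (38/2403).
Factor out 2: 38 = 2·19. Since 2403 ≡ 3 (mod 8), (2/2403) = -1. Now have -(19/2403).
Both 19 ≡ 3 and 2403 ≡ 3 (mod 4), so reciprocity gives (19/2403) = -(2403/19). Reduce: 2403 ≡ 9 (mod 19). Now have (9/19).
9 ≡ 1 (mod 4), so quadratic reciprocity gives (9/19) = (19/9). Reduce: 19 ≡ 1 (mod 9). Now have (1/9).
(1/9) = 1. Collecting the sign factors: 1.
Second factor (10790/12167):
Factor out 2: 10790 = 2·5395. Since 12167 ≡ 7 (mod 8), (2/12167) = +1. Now have (5395/12167).
Both 5395 ≡ 3 and 12167 ≡ 3 (mod 4), so reciprocity gives (5395/12167) = -(12167/5395). Reduce: 12167 ≡ 1377 (mod 5395). Now have -(1377/5395).
1377 ≡ 1 (mod 4), so quadratic reciprocity gives (1377/5395) = (5395/1377). Reduce: 5395 ≡ 1264 (mod 1377). Now have -(1264/1377).
Factor out 2: 1264 = 2^4·79. Since 1377 ≡ 1 (mod 8), (2/1377) = +1, and (2/1377)^4 = +1. Now have -(79/1377).
1377 ≡ 1 (mod 4), so quadratic reciprocity gives (79/1377) = (1377/79). Reduce: 1377 ≡ 34 (mod 79). Now have -(34/79).
Factor out 2: 34 = 2·17. Since 79 ≡ 7 (mod 8), (2/79) = +1. Now have -(17/79).
17 ≡ 1 (mod 4), so quadratic reciprocity gives (17/79) = (79/17). Reduce: 79 ≡ 11 (mod 17). Now have -(11/17).
17 ≡ 1 (mod 4), so quadratic reciprocity gives (11/17) = (17/11). Reduce: 17 ≡ 6 (mod 11). Now have -(6/11).
Factor out 2: 6 = 2·3. Since 11 ≡ 3 (mod 8), (2/11) = -1. Now have (3/11).
Both 3 ≡ 3 and 11 ≡ 3 (mod 4), so reciprocity gives (3/11) = -(11/3). Reduce: 11 ≡ 2 (mod 3). Now have -(2/3).
Factor out 2: 2 = 2. Since 3 ≡ 3 (mod 8), (2/3) = -1. Now have (1/3).
(1/3) = 1. Collecting the sign factors: 1.
Product: (1)·(1) = 1.

1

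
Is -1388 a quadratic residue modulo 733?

yes

(-1388/733)
  = (78/733)    [-1388 ≡ 78 mod 733]
  = -(39/733)    [733 ≡ 5 mod 8 ⇒ (2/733) = -1]
  = -(733/39)    [QR: 733 ≡ 1 mod 4, sign kept]
  = -(31/39)    [733 ≡ 31 mod 39]
  = (39/31)    [QR: both ≡ 3 mod 4, sign flips]
  = (8/31)    [39 ≡ 8 mod 31]
  = (1/31)    [31 ≡ 7 mod 8 ⇒ (2/31)^3 = +1]
  = 1    [(1/31) = 1]
(-1388/733) = 1, and 733 is prime, so -1388 is a quadratic residue mod 733.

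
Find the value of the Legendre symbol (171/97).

-1

Reduce the numerator: 171 ≡ 74 (mod 97), so (171/97) = (74/97).
Factor out 2: 74 = 2·37. Since 97 ≡ 1 (mod 8), (2/97) = +1. Now have (37/97).
37 ≡ 1 (mod 4), so quadratic reciprocity gives (37/97) = (97/37). Reduce: 97 ≡ 23 (mod 37). Now have (23/37).
37 ≡ 1 (mod 4), so quadratic reciprocity gives (23/37) = (37/23). Reduce: 37 ≡ 14 (mod 23). Now have (14/23).
Factor out 2: 14 = 2·7. Since 23 ≡ 7 (mod 8), (2/23) = +1. Now have (7/23).
Both 7 ≡ 3 and 23 ≡ 3 (mod 4), so reciprocity gives (7/23) = -(23/7). Reduce: 23 ≡ 2 (mod 7). Now have -(2/7).
Factor out 2: 2 = 2. Since 7 ≡ 7 (mod 8), (2/7) = +1. Now have -(1/7).
(1/7) = 1. Collecting the sign factors: -1.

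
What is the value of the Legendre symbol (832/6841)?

Factor out 2: 832 = 2^6·13. Since 6841 ≡ 1 (mod 8), (2/6841) = +1, and (2/6841)^6 = +1. Now have (13/6841).
13 ≡ 1 (mod 4), so quadratic reciprocity gives (13/6841) = (6841/13). Reduce: 6841 ≡ 3 (mod 13). Now have (3/13).
13 ≡ 1 (mod 4), so quadratic reciprocity gives (3/13) = (13/3). Reduce: 13 ≡ 1 (mod 3). Now have (1/3).
(1/3) = 1. Collecting the sign factors: 1.

1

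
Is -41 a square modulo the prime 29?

no

(-41/29)
  = (17/29)    [-41 ≡ 17 mod 29]
  = (29/17)    [QR: 17 ≡ 1 mod 4, sign kept]
  = (12/17)    [29 ≡ 12 mod 17]
  = (3/17)    [17 ≡ 1 mod 8 ⇒ (2/17)^2 = +1]
  = (17/3)    [QR: 17 ≡ 1 mod 4, sign kept]
  = (2/3)    [17 ≡ 2 mod 3]
  = -(1/3)    [3 ≡ 3 mod 8 ⇒ (2/3) = -1]
  = -1    [(1/3) = 1]
The Legendre symbol is -1, so x^2 ≡ -41 (mod 29) has no solution.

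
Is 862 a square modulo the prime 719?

Reduce the numerator: 862 ≡ 143 (mod 719), so (862/719) = (143/719).
Both 143 ≡ 3 and 719 ≡ 3 (mod 4), so reciprocity gives (143/719) = -(719/143). Reduce: 719 ≡ 4 (mod 143). Now have -(4/143).
Factor out 2: 4 = 2^2. Since 143 ≡ 7 (mod 8), (2/143) = +1, and (2/143)^2 = +1. Now have -(1/143).
(1/143) = 1. Collecting the sign factors: -1.
The Legendre symbol is -1, so x^2 ≡ 862 (mod 719) has no solution.

no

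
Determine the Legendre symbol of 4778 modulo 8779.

Factor out 2: 4778 = 2·2389. Since 8779 ≡ 3 (mod 8), (2/8779) = -1. Now have -(2389/8779).
2389 ≡ 1 (mod 4), so quadratic reciprocity gives (2389/8779) = (8779/2389). Reduce: 8779 ≡ 1612 (mod 2389). Now have -(1612/2389).
Factor out 2: 1612 = 2^2·403. Since 2389 ≡ 5 (mod 8), (2/2389) = -1, and (2/2389)^2 = +1. Now have -(403/2389).
2389 ≡ 1 (mod 4), so quadratic reciprocity gives (403/2389) = (2389/403). Reduce: 2389 ≡ 374 (mod 403). Now have -(374/403).
Factor out 2: 374 = 2·187. Since 403 ≡ 3 (mod 8), (2/403) = -1. Now have (187/403).
Both 187 ≡ 3 and 403 ≡ 3 (mod 4), so reciprocity gives (187/403) = -(403/187). Reduce: 403 ≡ 29 (mod 187). Now have -(29/187).
29 ≡ 1 (mod 4), so quadratic reciprocity gives (29/187) = (187/29). Reduce: 187 ≡ 13 (mod 29). Now have -(13/29).
13 ≡ 1 (mod 4), so quadratic reciprocity gives (13/29) = (29/13). Reduce: 29 ≡ 3 (mod 13). Now have -(3/13).
13 ≡ 1 (mod 4), so quadratic reciprocity gives (3/13) = (13/3). Reduce: 13 ≡ 1 (mod 3). Now have -(1/3).
(1/3) = 1. Collecting the sign factors: -1.

-1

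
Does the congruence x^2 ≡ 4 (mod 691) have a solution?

yes

Factor out 2: 4 = 2^2. Since 691 ≡ 3 (mod 8), (2|691) = -1, and (2|691)^2 = +1. Now have (1|691).
(1|691) = 1. Collecting the sign factors: 1.
The Legendre symbol is 1, so x^2 ≡ 4 (mod 691) has solution.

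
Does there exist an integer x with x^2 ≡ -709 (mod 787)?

Pull out -1: (-709/787) = (-1/787)·(709/787). Since 787 ≡ 3 (mod 4), (-1/787) = -1. Now have -(709/787).
709 ≡ 1 (mod 4), so quadratic reciprocity gives (709/787) = (787/709). Reduce: 787 ≡ 78 (mod 709). Now have -(78/709).
Factor out 2: 78 = 2·39. Since 709 ≡ 5 (mod 8), (2/709) = -1. Now have (39/709).
709 ≡ 1 (mod 4), so quadratic reciprocity gives (39/709) = (709/39). Reduce: 709 ≡ 7 (mod 39). Now have (7/39).
Both 7 ≡ 3 and 39 ≡ 3 (mod 4), so reciprocity gives (7/39) = -(39/7). Reduce: 39 ≡ 4 (mod 7). Now have -(4/7).
Factor out 2: 4 = 2^2. Since 7 ≡ 7 (mod 8), (2/7) = +1, and (2/7)^2 = +1. Now have -(1/7).
(1/7) = 1. Collecting the sign factors: -1.
(-709/787) = -1, and 787 is prime, so -709 is not a quadratic residue mod 787.

no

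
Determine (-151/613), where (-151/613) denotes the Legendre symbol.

Pull out -1: (-151/613) = (-1/613)·(151/613). Since 613 ≡ 1 (mod 4), (-1/613) = +1. Now have (151/613).
613 ≡ 1 (mod 4), so quadratic reciprocity gives (151/613) = (613/151). Reduce: 613 ≡ 9 (mod 151). Now have (9/151).
9 ≡ 1 (mod 4), so quadratic reciprocity gives (9/151) = (151/9). Reduce: 151 ≡ 7 (mod 9). Now have (7/9).
9 ≡ 1 (mod 4), so quadratic reciprocity gives (7/9) = (9/7). Reduce: 9 ≡ 2 (mod 7). Now have (2/7).
Factor out 2: 2 = 2. Since 7 ≡ 7 (mod 8), (2/7) = +1. Now have (1/7).
(1/7) = 1. Collecting the sign factors: 1.

1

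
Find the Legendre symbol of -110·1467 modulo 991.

1

By multiplicativity, (-110·1467/991) = (-110/991)·(1467/991).
First factor (-110/991):
Reduce the numerator: -110 ≡ 881 (mod 991), so (-110/991) = (881/991).
881 ≡ 1 (mod 4), so quadratic reciprocity gives (881/991) = (991/881). Reduce: 991 ≡ 110 (mod 881). Now have (110/881).
Factor out 2: 110 = 2·55. Since 881 ≡ 1 (mod 8), (2/881) = +1. Now have (55/881).
881 ≡ 1 (mod 4), so quadratic reciprocity gives (55/881) = (881/55). Reduce: 881 ≡ 1 (mod 55). Now have (1/55).
(1/55) = 1. Collecting the sign factors: 1.
Second factor (1467/991):
Reduce the numerator: 1467 ≡ 476 (mod 991), so (1467/991) = (476/991).
Factor out 2: 476 = 2^2·119. Since 991 ≡ 7 (mod 8), (2/991) = +1, and (2/991)^2 = +1. Now have (119/991).
Both 119 ≡ 3 and 991 ≡ 3 (mod 4), so reciprocity gives (119/991) = -(991/119). Reduce: 991 ≡ 39 (mod 119). Now have -(39/119).
Both 39 ≡ 3 and 119 ≡ 3 (mod 4), so reciprocity gives (39/119) = -(119/39). Reduce: 119 ≡ 2 (mod 39). Now have (2/39).
Factor out 2: 2 = 2. Since 39 ≡ 7 (mod 8), (2/39) = +1. Now have (1/39).
(1/39) = 1. Collecting the sign factors: 1.
Product: (1)·(1) = 1.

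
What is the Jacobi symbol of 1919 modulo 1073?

(1919 / 1073)
  = (846 / 1073)    [1919 ≡ 846 mod 1073]
  = (423 / 1073)    [1073 ≡ 1 mod 8 ⇒ (2 / 1073) = +1]
  = (1073 / 423)    [QR: 1073 ≡ 1 mod 4, sign kept]
  = (227 / 423)    [1073 ≡ 227 mod 423]
  = -(423 / 227)    [QR: both ≡ 3 mod 4, sign flips]
  = -(196 / 227)    [423 ≡ 196 mod 227]
  = -(49 / 227)    [227 ≡ 3 mod 8 ⇒ (2 / 227)^2 = +1]
  = -(227 / 49)    [QR: 49 ≡ 1 mod 4, sign kept]
  = -(31 / 49)    [227 ≡ 31 mod 49]
  = -(49 / 31)    [QR: 49 ≡ 1 mod 4, sign kept]
  = -(18 / 31)    [49 ≡ 18 mod 31]
  = -(9 / 31)    [31 ≡ 7 mod 8 ⇒ (2 / 31) = +1]
  = -(31 / 9)    [QR: 9 ≡ 1 mod 4, sign kept]
  = -(4 / 9)    [31 ≡ 4 mod 9]
  = -(1 / 9)    [9 ≡ 1 mod 8 ⇒ (2 / 9)^2 = +1]
  = -1    [(1 / 9) = 1]

-1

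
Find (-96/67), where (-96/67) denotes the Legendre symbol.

(-96/67)
  = (38/67)    [-96 ≡ 38 mod 67]
  = -(19/67)    [67 ≡ 3 mod 8 ⇒ (2/67) = -1]
  = (67/19)    [QR: both ≡ 3 mod 4, sign flips]
  = (10/19)    [67 ≡ 10 mod 19]
  = -(5/19)    [19 ≡ 3 mod 8 ⇒ (2/19) = -1]
  = -(19/5)    [QR: 5 ≡ 1 mod 4, sign kept]
  = -(4/5)    [19 ≡ 4 mod 5]
  = -(1/5)    [5 ≡ 5 mod 8 ⇒ (2/5)^2 = +1]
  = -1    [(1/5) = 1]

-1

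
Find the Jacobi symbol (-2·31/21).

1

By multiplicativity, (-2·31/21) = (-2/21)·(31/21).
First factor (-2/21):
(-2/21)
  = (2/21)    [21 ≡ 1 mod 4 ⇒ (-1/21) = +1]
  = -(1/21)    [21 ≡ 5 mod 8 ⇒ (2/21) = -1]
  = -1    [(1/21) = 1]
Second factor (31/21):
(31/21)
  = (10/21)    [31 ≡ 10 mod 21]
  = -(5/21)    [21 ≡ 5 mod 8 ⇒ (2/21) = -1]
  = -(21/5)    [QR: 5 ≡ 1 mod 4, sign kept]
  = -(1/5)    [21 ≡ 1 mod 5]
  = -1    [(1/5) = 1]
Product: (-1)·(-1) = 1.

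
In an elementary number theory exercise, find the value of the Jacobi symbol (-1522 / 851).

1

(-1522 / 851)
  = -(1522 / 851)    [851 ≡ 3 mod 4 ⇒ (-1 / 851) = -1]
  = -(671 / 851)    [1522 ≡ 671 mod 851]
  = (851 / 671)    [QR: both ≡ 3 mod 4, sign flips]
  = (180 / 671)    [851 ≡ 180 mod 671]
  = (45 / 671)    [671 ≡ 7 mod 8 ⇒ (2 / 671)^2 = +1]
  = (671 / 45)    [QR: 45 ≡ 1 mod 4, sign kept]
  = (41 / 45)    [671 ≡ 41 mod 45]
  = (45 / 41)    [QR: 41 ≡ 1 mod 4, sign kept]
  = (4 / 41)    [45 ≡ 4 mod 41]
  = (1 / 41)    [41 ≡ 1 mod 8 ⇒ (2 / 41)^2 = +1]
  = 1    [(1 / 41) = 1]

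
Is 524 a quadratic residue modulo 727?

yes

(524/727)
  = (131/727)    [727 ≡ 7 mod 8 ⇒ (2/727)^2 = +1]
  = -(727/131)    [QR: both ≡ 3 mod 4, sign flips]
  = -(72/131)    [727 ≡ 72 mod 131]
  = (9/131)    [131 ≡ 3 mod 8 ⇒ (2/131)^3 = -1]
  = (131/9)    [QR: 9 ≡ 1 mod 4, sign kept]
  = (5/9)    [131 ≡ 5 mod 9]
  = (9/5)    [QR: 5 ≡ 1 mod 4, sign kept]
  = (4/5)    [9 ≡ 4 mod 5]
  = (1/5)    [5 ≡ 5 mod 8 ⇒ (2/5)^2 = +1]
  = 1    [(1/5) = 1]
The Legendre symbol is 1, so x^2 ≡ 524 (mod 727) has solution.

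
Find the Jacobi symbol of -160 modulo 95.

0

(-160 / 95)
  = (30 / 95)    [-160 ≡ 30 mod 95]
  = (15 / 95)    [95 ≡ 7 mod 8 ⇒ (2 / 95) = +1]
  = -(95 / 15)    [QR: both ≡ 3 mod 4, sign flips]
  = -(5 / 15)    [95 ≡ 5 mod 15]
  = -(15 / 5)    [QR: 5 ≡ 1 mod 4, sign kept]
  = -(0 / 5)    [15 ≡ 0 mod 5]
  = 0    [numerator 0, gcd > 1]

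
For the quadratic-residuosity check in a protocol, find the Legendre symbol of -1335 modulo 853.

(-1335/853)
  = (371/853)    [-1335 ≡ 371 mod 853]
  = (853/371)    [QR: 853 ≡ 1 mod 4, sign kept]
  = (111/371)    [853 ≡ 111 mod 371]
  = -(371/111)    [QR: both ≡ 3 mod 4, sign flips]
  = -(38/111)    [371 ≡ 38 mod 111]
  = -(19/111)    [111 ≡ 7 mod 8 ⇒ (2/111) = +1]
  = (111/19)    [QR: both ≡ 3 mod 4, sign flips]
  = (16/19)    [111 ≡ 16 mod 19]
  = (1/19)    [19 ≡ 3 mod 8 ⇒ (2/19)^4 = +1]
  = 1    [(1/19) = 1]

1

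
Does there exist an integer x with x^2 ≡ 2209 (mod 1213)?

Reduce the numerator: 2209 ≡ 996 (mod 1213), so (2209/1213) = (996/1213).
Factor out 2: 996 = 2^2·249. Since 1213 ≡ 5 (mod 8), (2/1213) = -1, and (2/1213)^2 = +1. Now have (249/1213).
249 ≡ 1 (mod 4), so quadratic reciprocity gives (249/1213) = (1213/249). Reduce: 1213 ≡ 217 (mod 249). Now have (217/249).
217 ≡ 1 (mod 4), so quadratic reciprocity gives (217/249) = (249/217). Reduce: 249 ≡ 32 (mod 217). Now have (32/217).
Factor out 2: 32 = 2^5. Since 217 ≡ 1 (mod 8), (2/217) = +1, and (2/217)^5 = +1. Now have (1/217).
(1/217) = 1. Collecting the sign factors: 1.
(2209/1213) = 1, and 1213 is prime, so 2209 is a quadratic residue mod 1213.

yes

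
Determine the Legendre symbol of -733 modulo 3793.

-1

Reduce the numerator: -733 ≡ 3060 (mod 3793), so (-733/3793) = (3060/3793).
Factor out 2: 3060 = 2^2·765. Since 3793 ≡ 1 (mod 8), (2/3793) = +1, and (2/3793)^2 = +1. Now have (765/3793).
765 ≡ 1 (mod 4), so quadratic reciprocity gives (765/3793) = (3793/765). Reduce: 3793 ≡ 733 (mod 765). Now have (733/765).
733 ≡ 1 (mod 4), so quadratic reciprocity gives (733/765) = (765/733). Reduce: 765 ≡ 32 (mod 733). Now have (32/733).
Factor out 2: 32 = 2^5. Since 733 ≡ 5 (mod 8), (2/733) = -1, and (2/733)^5 = -1. Now have -(1/733).
(1/733) = 1. Collecting the sign factors: -1.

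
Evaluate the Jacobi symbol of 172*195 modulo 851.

-1

By multiplicativity, (172·195/851) = (172/851)·(195/851).
First factor (172/851):
Factor out 2: 172 = 2^2·43. Since 851 ≡ 3 (mod 8), (2/851) = -1, and (2/851)^2 = +1. Now have (43/851).
Both 43 ≡ 3 and 851 ≡ 3 (mod 4), so reciprocity gives (43/851) = -(851/43). Reduce: 851 ≡ 34 (mod 43). Now have -(34/43).
Factor out 2: 34 = 2·17. Since 43 ≡ 3 (mod 8), (2/43) = -1. Now have (17/43).
17 ≡ 1 (mod 4), so quadratic reciprocity gives (17/43) = (43/17). Reduce: 43 ≡ 9 (mod 17). Now have (9/17).
9 ≡ 1 (mod 4), so quadratic reciprocity gives (9/17) = (17/9). Reduce: 17 ≡ 8 (mod 9). Now have (8/9).
Factor out 2: 8 = 2^3. Since 9 ≡ 1 (mod 8), (2/9) = +1, and (2/9)^3 = +1. Now have (1/9).
(1/9) = 1. Collecting the sign factors: 1.
Second factor (195/851):
Both 195 ≡ 3 and 851 ≡ 3 (mod 4), so reciprocity gives (195/851) = -(851/195). Reduce: 851 ≡ 71 (mod 195). Now have -(71/195).
Both 71 ≡ 3 and 195 ≡ 3 (mod 4), so reciprocity gives (71/195) = -(195/71). Reduce: 195 ≡ 53 (mod 71). Now have (53/71).
53 ≡ 1 (mod 4), so quadratic reciprocity gives (53/71) = (71/53). Reduce: 71 ≡ 18 (mod 53). Now have (18/53).
Factor out 2: 18 = 2·9. Since 53 ≡ 5 (mod 8), (2/53) = -1. Now have -(9/53).
9 ≡ 1 (mod 4), so quadratic reciprocity gives (9/53) = (53/9). Reduce: 53 ≡ 8 (mod 9). Now have -(8/9).
Factor out 2: 8 = 2^3. Since 9 ≡ 1 (mod 8), (2/9) = +1, and (2/9)^3 = +1. Now have -(1/9).
(1/9) = 1. Collecting the sign factors: -1.
Product: (1)·(-1) = -1.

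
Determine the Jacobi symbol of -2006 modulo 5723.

(-2006|5723)
  = -(2006|5723)    [5723 ≡ 3 mod 4 ⇒ (-1|5723) = -1]
  = (1003|5723)    [5723 ≡ 3 mod 8 ⇒ (2|5723) = -1]
  = -(5723|1003)    [QR: both ≡ 3 mod 4, sign flips]
  = -(708|1003)    [5723 ≡ 708 mod 1003]
  = -(177|1003)    [1003 ≡ 3 mod 8 ⇒ (2|1003)^2 = +1]
  = -(1003|177)    [QR: 177 ≡ 1 mod 4, sign kept]
  = -(118|177)    [1003 ≡ 118 mod 177]
  = -(59|177)    [177 ≡ 1 mod 8 ⇒ (2|177) = +1]
  = -(177|59)    [QR: 177 ≡ 1 mod 4, sign kept]
  = -(0|59)    [177 ≡ 0 mod 59]
  = 0    [numerator 0, gcd > 1]

0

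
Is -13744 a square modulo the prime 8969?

no

(-13744|8969)
  = (13744|8969)    [8969 ≡ 1 mod 4 ⇒ (-1|8969) = +1]
  = (4775|8969)    [13744 ≡ 4775 mod 8969]
  = (8969|4775)    [QR: 8969 ≡ 1 mod 4, sign kept]
  = (4194|4775)    [8969 ≡ 4194 mod 4775]
  = (2097|4775)    [4775 ≡ 7 mod 8 ⇒ (2|4775) = +1]
  = (4775|2097)    [QR: 2097 ≡ 1 mod 4, sign kept]
  = (581|2097)    [4775 ≡ 581 mod 2097]
  = (2097|581)    [QR: 581 ≡ 1 mod 4, sign kept]
  = (354|581)    [2097 ≡ 354 mod 581]
  = -(177|581)    [581 ≡ 5 mod 8 ⇒ (2|581) = -1]
  = -(581|177)    [QR: 177 ≡ 1 mod 4, sign kept]
  = -(50|177)    [581 ≡ 50 mod 177]
  = -(25|177)    [177 ≡ 1 mod 8 ⇒ (2|177) = +1]
  = -(177|25)    [QR: 25 ≡ 1 mod 4, sign kept]
  = -(2|25)    [177 ≡ 2 mod 25]
  = -(1|25)    [25 ≡ 1 mod 8 ⇒ (2|25) = +1]
  = -1    [(1|25) = 1]
The Legendre symbol is -1, so x^2 ≡ -13744 (mod 8969) has no solution.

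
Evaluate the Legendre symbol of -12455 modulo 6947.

(-12455 / 6947)
  = (1439 / 6947)    [-12455 ≡ 1439 mod 6947]
  = -(6947 / 1439)    [QR: both ≡ 3 mod 4, sign flips]
  = -(1191 / 1439)    [6947 ≡ 1191 mod 1439]
  = (1439 / 1191)    [QR: both ≡ 3 mod 4, sign flips]
  = (248 / 1191)    [1439 ≡ 248 mod 1191]
  = (31 / 1191)    [1191 ≡ 7 mod 8 ⇒ (2 / 1191)^3 = +1]
  = -(1191 / 31)    [QR: both ≡ 3 mod 4, sign flips]
  = -(13 / 31)    [1191 ≡ 13 mod 31]
  = -(31 / 13)    [QR: 13 ≡ 1 mod 4, sign kept]
  = -(5 / 13)    [31 ≡ 5 mod 13]
  = -(13 / 5)    [QR: 5 ≡ 1 mod 4, sign kept]
  = -(3 / 5)    [13 ≡ 3 mod 5]
  = -(5 / 3)    [QR: 5 ≡ 1 mod 4, sign kept]
  = -(2 / 3)    [5 ≡ 2 mod 3]
  = (1 / 3)    [3 ≡ 3 mod 8 ⇒ (2 / 3) = -1]
  = 1    [(1 / 3) = 1]

1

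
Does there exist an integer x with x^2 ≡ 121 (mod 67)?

yes

Reduce the numerator: 121 ≡ 54 (mod 67), so (121/67) = (54/67).
Factor out 2: 54 = 2·27. Since 67 ≡ 3 (mod 8), (2/67) = -1. Now have -(27/67).
Both 27 ≡ 3 and 67 ≡ 3 (mod 4), so reciprocity gives (27/67) = -(67/27). Reduce: 67 ≡ 13 (mod 27). Now have (13/27).
13 ≡ 1 (mod 4), so quadratic reciprocity gives (13/27) = (27/13). Reduce: 27 ≡ 1 (mod 13). Now have (1/13).
(1/13) = 1. Collecting the sign factors: 1.
(121/67) = 1, and 67 is prime, so 121 is a quadratic residue mod 67.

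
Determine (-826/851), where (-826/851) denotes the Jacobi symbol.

Reduce the numerator: -826 ≡ 25 (mod 851), so (-826/851) = (25/851).
25 ≡ 1 (mod 4), so quadratic reciprocity gives (25/851) = (851/25). Reduce: 851 ≡ 1 (mod 25). Now have (1/25).
(1/25) = 1. Collecting the sign factors: 1.

1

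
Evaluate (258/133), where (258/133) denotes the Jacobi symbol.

Reduce the numerator: 258 ≡ 125 (mod 133), so (258/133) = (125/133).
125 ≡ 1 (mod 4), so quadratic reciprocity gives (125/133) = (133/125). Reduce: 133 ≡ 8 (mod 125). Now have (8/125).
Factor out 2: 8 = 2^3. Since 125 ≡ 5 (mod 8), (2/125) = -1, and (2/125)^3 = -1. Now have -(1/125).
(1/125) = 1. Collecting the sign factors: -1.

-1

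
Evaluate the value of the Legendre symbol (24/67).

1

(24/67)
  = -(3/67)    [67 ≡ 3 mod 8 ⇒ (2/67)^3 = -1]
  = (67/3)    [QR: both ≡ 3 mod 4, sign flips]
  = (1/3)    [67 ≡ 1 mod 3]
  = 1    [(1/3) = 1]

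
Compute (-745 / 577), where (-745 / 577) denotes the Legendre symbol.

-1

(-745 / 577)
  = (409 / 577)    [-745 ≡ 409 mod 577]
  = (577 / 409)    [QR: 409 ≡ 1 mod 4, sign kept]
  = (168 / 409)    [577 ≡ 168 mod 409]
  = (21 / 409)    [409 ≡ 1 mod 8 ⇒ (2 / 409)^3 = +1]
  = (409 / 21)    [QR: 21 ≡ 1 mod 4, sign kept]
  = (10 / 21)    [409 ≡ 10 mod 21]
  = -(5 / 21)    [21 ≡ 5 mod 8 ⇒ (2 / 21) = -1]
  = -(21 / 5)    [QR: 5 ≡ 1 mod 4, sign kept]
  = -(1 / 5)    [21 ≡ 1 mod 5]
  = -1    [(1 / 5) = 1]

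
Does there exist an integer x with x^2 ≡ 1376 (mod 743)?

yes

Reduce the numerator: 1376 ≡ 633 (mod 743), so (1376|743) = (633|743).
633 ≡ 1 (mod 4), so quadratic reciprocity gives (633|743) = (743|633). Reduce: 743 ≡ 110 (mod 633). Now have (110|633).
Factor out 2: 110 = 2·55. Since 633 ≡ 1 (mod 8), (2|633) = +1. Now have (55|633).
633 ≡ 1 (mod 4), so quadratic reciprocity gives (55|633) = (633|55). Reduce: 633 ≡ 28 (mod 55). Now have (28|55).
Factor out 2: 28 = 2^2·7. Since 55 ≡ 7 (mod 8), (2|55) = +1, and (2|55)^2 = +1. Now have (7|55).
Both 7 ≡ 3 and 55 ≡ 3 (mod 4), so reciprocity gives (7|55) = -(55|7). Reduce: 55 ≡ 6 (mod 7). Now have -(6|7).
Factor out 2: 6 = 2·3. Since 7 ≡ 7 (mod 8), (2|7) = +1. Now have -(3|7).
Both 3 ≡ 3 and 7 ≡ 3 (mod 4), so reciprocity gives (3|7) = -(7|3). Reduce: 7 ≡ 1 (mod 3). Now have (1|3).
(1|3) = 1. Collecting the sign factors: 1.
The Legendre symbol is 1, so x^2 ≡ 1376 (mod 743) has solution.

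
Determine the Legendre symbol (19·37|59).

-1

By multiplicativity, (19·37|59) = (19|59)·(37|59).
First factor (19|59):
(19|59)
  = -(59|19)    [QR: both ≡ 3 mod 4, sign flips]
  = -(2|19)    [59 ≡ 2 mod 19]
  = (1|19)    [19 ≡ 3 mod 8 ⇒ (2|19) = -1]
  = 1    [(1|19) = 1]
Second factor (37|59):
(37|59)
  = (59|37)    [QR: 37 ≡ 1 mod 4, sign kept]
  = (22|37)    [59 ≡ 22 mod 37]
  = -(11|37)    [37 ≡ 5 mod 8 ⇒ (2|37) = -1]
  = -(37|11)    [QR: 37 ≡ 1 mod 4, sign kept]
  = -(4|11)    [37 ≡ 4 mod 11]
  = -(1|11)    [11 ≡ 3 mod 8 ⇒ (2|11)^2 = +1]
  = -1    [(1|11) = 1]
Product: (1)·(-1) = -1.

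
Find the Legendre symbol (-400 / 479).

(-400 / 479)
  = (79 / 479)    [-400 ≡ 79 mod 479]
  = -(479 / 79)    [QR: both ≡ 3 mod 4, sign flips]
  = -(5 / 79)    [479 ≡ 5 mod 79]
  = -(79 / 5)    [QR: 5 ≡ 1 mod 4, sign kept]
  = -(4 / 5)    [79 ≡ 4 mod 5]
  = -(1 / 5)    [5 ≡ 5 mod 8 ⇒ (2 / 5)^2 = +1]
  = -1    [(1 / 5) = 1]

-1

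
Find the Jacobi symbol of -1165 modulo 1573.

-1

(-1165/1573)
  = (408/1573)    [-1165 ≡ 408 mod 1573]
  = -(51/1573)    [1573 ≡ 5 mod 8 ⇒ (2/1573)^3 = -1]
  = -(1573/51)    [QR: 1573 ≡ 1 mod 4, sign kept]
  = -(43/51)    [1573 ≡ 43 mod 51]
  = (51/43)    [QR: both ≡ 3 mod 4, sign flips]
  = (8/43)    [51 ≡ 8 mod 43]
  = -(1/43)    [43 ≡ 3 mod 8 ⇒ (2/43)^3 = -1]
  = -1    [(1/43) = 1]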